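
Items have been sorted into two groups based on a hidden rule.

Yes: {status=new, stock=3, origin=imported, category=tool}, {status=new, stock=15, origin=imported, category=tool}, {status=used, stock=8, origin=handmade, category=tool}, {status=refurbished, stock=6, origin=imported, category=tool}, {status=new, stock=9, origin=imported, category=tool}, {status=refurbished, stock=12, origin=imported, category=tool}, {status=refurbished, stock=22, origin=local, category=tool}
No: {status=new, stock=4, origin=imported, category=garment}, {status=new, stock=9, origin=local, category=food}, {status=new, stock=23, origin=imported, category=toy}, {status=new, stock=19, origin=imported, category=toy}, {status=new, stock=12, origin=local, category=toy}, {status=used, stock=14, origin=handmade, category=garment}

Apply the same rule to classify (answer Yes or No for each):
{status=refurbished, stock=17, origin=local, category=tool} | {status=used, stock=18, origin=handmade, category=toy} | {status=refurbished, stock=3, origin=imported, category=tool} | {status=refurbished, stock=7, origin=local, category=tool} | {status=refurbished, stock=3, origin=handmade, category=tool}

All 'Yes' examples share one property — category is tool — and every 'No' example lacks it.
{status=refurbished, stock=17, origin=local, category=tool}: category is tool — matches, so Yes. {status=used, stock=18, origin=handmade, category=toy}: category is toy — does not fit, so No. {status=refurbished, stock=3, origin=imported, category=tool}: category is tool — matches, so Yes. {status=refurbished, stock=7, origin=local, category=tool}: category is tool — matches, so Yes. {status=refurbished, stock=3, origin=handmade, category=tool}: category is tool — matches, so Yes.

Yes, No, Yes, Yes, Yes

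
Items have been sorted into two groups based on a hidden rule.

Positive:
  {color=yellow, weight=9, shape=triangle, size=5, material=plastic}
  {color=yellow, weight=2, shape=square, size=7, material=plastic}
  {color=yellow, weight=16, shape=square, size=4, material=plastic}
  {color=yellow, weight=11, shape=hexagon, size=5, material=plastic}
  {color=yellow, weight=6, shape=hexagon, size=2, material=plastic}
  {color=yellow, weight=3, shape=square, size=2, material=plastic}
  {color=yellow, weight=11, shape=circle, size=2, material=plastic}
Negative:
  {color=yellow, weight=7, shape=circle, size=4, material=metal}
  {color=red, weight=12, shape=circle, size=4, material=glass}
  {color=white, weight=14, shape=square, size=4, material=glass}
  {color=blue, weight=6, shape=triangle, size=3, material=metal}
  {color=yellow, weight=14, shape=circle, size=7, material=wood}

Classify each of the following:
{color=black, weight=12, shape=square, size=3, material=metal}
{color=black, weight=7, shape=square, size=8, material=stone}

Negative, Negative

The pattern is that an item is 'Positive' exactly when: material is plastic.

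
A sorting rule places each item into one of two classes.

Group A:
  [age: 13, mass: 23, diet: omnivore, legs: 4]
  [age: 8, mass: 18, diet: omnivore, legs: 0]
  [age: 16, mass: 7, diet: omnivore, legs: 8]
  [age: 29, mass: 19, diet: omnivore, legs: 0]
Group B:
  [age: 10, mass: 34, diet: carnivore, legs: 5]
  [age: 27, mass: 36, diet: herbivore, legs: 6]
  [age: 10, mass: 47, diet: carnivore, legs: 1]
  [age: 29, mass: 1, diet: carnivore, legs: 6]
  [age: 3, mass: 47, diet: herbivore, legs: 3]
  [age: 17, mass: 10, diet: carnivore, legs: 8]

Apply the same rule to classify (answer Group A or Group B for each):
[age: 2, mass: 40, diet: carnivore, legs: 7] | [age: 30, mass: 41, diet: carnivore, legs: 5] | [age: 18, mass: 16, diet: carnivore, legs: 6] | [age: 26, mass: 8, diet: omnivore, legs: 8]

Looking at the examples, the only property every 'Group A' case has and every 'Group B' case lacks is: diet is omnivore.
[age: 2, mass: 40, diet: carnivore, legs: 7]: diet is carnivore — lacks this property, so Group B. [age: 30, mass: 41, diet: carnivore, legs: 5]: diet is carnivore — lacks this property, so Group B. [age: 18, mass: 16, diet: carnivore, legs: 6]: diet is carnivore — lacks this property, so Group B. [age: 26, mass: 8, diet: omnivore, legs: 8]: diet is omnivore — meets the rule, so Group A.

Group B, Group B, Group B, Group A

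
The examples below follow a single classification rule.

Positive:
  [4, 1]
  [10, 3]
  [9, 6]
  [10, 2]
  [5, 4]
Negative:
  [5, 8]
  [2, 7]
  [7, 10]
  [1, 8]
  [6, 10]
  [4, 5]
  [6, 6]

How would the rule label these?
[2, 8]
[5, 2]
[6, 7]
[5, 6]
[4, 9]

Negative, Positive, Negative, Negative, Negative

Rule: first > second. This holds for each 'Positive' example and fails for each 'Negative' one.
Negative: [2, 8], since 2 < 8.
Positive: [5, 2], since 5 > 2.
Negative: [6, 7], since 6 < 7.
Negative: [5, 6], since 5 < 6.
Negative: [4, 9], since 4 < 9.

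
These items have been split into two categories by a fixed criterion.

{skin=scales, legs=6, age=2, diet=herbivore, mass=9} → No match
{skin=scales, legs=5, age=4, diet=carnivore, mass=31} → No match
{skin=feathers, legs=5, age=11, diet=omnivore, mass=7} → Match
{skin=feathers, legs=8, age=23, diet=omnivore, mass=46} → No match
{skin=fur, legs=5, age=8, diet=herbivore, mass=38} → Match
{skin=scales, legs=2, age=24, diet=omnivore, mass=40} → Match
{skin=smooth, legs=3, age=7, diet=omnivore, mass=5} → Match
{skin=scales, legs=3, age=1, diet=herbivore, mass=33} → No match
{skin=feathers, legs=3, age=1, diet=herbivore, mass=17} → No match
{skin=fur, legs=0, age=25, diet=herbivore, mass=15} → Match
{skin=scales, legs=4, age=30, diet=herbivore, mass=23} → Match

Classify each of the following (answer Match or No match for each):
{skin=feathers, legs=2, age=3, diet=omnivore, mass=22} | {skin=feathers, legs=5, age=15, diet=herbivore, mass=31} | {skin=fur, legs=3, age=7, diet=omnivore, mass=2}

No match, Match, Match

The common property of the 'Match' items is: age ≥ 7 AND legs ≤ 5. No 'No match' item has it.
{skin=feathers, legs=2, age=3, diet=omnivore, mass=22} — age = 3, legs = 2, hence No match. {skin=feathers, legs=5, age=15, diet=herbivore, mass=31} — age = 15, legs = 5, hence Match. {skin=fur, legs=3, age=7, diet=omnivore, mass=2} — age = 7, legs = 3, hence Match.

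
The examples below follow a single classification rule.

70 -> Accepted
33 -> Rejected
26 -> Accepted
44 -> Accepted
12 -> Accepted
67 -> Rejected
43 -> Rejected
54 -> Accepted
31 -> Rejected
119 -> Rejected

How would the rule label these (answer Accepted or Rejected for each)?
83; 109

The pattern is that an item is 'Accepted' exactly when: even.
Rejected: 83, since 83 is odd. Rejected: 109, since 109 is odd.

Rejected, Rejected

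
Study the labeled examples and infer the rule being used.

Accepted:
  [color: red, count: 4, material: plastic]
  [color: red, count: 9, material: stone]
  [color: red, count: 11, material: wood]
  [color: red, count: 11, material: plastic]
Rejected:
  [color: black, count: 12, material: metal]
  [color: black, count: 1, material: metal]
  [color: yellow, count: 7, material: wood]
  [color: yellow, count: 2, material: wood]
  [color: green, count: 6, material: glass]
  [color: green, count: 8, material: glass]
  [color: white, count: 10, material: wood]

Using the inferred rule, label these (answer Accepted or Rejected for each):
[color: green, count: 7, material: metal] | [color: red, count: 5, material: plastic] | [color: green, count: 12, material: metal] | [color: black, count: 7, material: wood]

One predicate separates the groups cleanly: color is red.
[color: green, count: 7, material: metal]: color is green — fails the rule, so Rejected. [color: red, count: 5, material: plastic]: color is red — checks out, so Accepted. [color: green, count: 12, material: metal]: color is green — fails the rule, so Rejected. [color: black, count: 7, material: wood]: color is black — fails the rule, so Rejected.

Rejected, Accepted, Rejected, Rejected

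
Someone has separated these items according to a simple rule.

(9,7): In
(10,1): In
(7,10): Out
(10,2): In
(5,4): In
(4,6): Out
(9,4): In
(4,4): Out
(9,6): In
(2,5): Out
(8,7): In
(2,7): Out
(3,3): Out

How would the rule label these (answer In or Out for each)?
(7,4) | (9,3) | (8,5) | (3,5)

All 'In' examples share one property — first > second — and every 'Out' example lacks it.

In, In, In, Out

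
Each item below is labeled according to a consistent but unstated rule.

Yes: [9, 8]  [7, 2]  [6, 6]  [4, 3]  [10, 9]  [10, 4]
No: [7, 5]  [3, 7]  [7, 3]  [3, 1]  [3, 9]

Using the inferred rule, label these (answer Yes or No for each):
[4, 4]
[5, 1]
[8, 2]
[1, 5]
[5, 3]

The simplest hypothesis consistent with all the labels is: product is even.

Yes, No, Yes, No, No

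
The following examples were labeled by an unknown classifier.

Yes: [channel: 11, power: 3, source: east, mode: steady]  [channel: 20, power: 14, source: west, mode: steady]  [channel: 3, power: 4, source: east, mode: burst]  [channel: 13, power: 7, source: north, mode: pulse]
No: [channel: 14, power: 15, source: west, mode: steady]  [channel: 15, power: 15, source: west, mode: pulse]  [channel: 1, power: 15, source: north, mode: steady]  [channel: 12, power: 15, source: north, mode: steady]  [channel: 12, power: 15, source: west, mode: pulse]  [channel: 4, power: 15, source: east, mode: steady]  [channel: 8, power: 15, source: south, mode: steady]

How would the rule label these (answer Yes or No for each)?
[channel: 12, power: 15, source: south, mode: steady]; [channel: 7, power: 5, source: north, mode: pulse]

The rule appears to be: power ≤ 14.
No: [channel: 12, power: 15, source: south, mode: steady], since power = 15.
Yes: [channel: 7, power: 5, source: north, mode: pulse], since power = 5.

No, Yes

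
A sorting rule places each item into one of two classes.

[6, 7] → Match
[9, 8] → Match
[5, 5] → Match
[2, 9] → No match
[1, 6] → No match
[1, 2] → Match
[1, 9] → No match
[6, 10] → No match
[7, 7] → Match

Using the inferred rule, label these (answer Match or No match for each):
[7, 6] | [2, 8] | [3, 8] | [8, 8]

Match, No match, No match, Match

'Match' ⟺ |first − second| ≤ 1.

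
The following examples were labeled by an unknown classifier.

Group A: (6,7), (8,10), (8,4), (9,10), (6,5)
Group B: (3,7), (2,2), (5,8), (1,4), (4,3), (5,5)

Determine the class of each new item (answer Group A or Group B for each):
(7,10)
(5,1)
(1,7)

The distinguishing property — first ≥ 6 — holds for all the 'Group A' cases and none of the 'Group B' cases.

Group A, Group B, Group B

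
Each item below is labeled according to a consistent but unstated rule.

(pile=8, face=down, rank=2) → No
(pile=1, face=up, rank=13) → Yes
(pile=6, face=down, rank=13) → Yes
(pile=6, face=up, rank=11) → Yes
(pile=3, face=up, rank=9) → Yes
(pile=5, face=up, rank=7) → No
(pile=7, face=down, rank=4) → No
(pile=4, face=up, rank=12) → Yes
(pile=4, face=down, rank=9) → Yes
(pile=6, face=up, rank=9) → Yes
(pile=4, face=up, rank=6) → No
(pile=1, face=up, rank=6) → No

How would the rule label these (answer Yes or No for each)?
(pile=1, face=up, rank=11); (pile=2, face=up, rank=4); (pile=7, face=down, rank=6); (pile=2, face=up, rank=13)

Yes, No, No, Yes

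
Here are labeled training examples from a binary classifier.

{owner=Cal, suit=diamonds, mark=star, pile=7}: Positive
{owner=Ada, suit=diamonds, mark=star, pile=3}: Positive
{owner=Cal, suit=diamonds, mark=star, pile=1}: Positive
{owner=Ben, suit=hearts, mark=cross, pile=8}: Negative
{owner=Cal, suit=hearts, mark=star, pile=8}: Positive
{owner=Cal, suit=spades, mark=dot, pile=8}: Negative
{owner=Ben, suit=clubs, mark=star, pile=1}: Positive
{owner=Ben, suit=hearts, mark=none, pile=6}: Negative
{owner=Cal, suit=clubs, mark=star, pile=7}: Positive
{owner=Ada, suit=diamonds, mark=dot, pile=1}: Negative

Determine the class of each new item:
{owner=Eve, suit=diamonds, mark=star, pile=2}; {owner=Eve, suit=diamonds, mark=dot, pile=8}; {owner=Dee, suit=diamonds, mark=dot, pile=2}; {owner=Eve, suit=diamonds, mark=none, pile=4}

Positive, Negative, Negative, Negative

The distinguishing property — mark is star — holds for all the 'Positive' cases and none of the 'Negative' cases.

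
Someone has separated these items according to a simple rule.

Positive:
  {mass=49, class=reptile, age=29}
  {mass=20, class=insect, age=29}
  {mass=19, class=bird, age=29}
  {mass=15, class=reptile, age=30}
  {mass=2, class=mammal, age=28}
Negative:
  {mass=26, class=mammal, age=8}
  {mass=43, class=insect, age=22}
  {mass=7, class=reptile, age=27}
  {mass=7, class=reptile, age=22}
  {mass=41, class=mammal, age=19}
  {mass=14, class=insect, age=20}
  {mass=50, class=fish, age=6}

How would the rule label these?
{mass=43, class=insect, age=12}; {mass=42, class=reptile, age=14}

Negative, Negative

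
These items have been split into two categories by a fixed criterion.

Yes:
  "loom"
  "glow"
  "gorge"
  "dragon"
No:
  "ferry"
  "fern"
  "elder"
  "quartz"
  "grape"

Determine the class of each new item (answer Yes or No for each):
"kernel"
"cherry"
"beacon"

Every 'Yes' example satisfies: contains 'o'. None of the 'No' examples do.
"kernel": no 'o' — fails this test, so No.
"cherry": no 'o' — fails this test, so No.
"beacon": has 'o' — matches, so Yes.

No, No, Yes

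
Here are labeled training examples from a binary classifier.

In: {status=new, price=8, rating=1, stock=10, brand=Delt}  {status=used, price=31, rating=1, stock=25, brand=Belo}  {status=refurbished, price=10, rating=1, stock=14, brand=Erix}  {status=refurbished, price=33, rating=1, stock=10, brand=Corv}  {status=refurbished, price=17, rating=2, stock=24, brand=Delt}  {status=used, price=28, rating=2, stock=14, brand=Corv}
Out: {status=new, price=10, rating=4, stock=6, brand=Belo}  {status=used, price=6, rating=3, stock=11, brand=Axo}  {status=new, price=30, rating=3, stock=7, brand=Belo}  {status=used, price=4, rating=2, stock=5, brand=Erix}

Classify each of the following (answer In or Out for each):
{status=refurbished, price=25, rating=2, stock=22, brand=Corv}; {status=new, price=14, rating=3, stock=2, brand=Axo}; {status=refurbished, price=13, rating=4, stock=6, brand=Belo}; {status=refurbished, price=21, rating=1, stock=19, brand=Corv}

In, Out, Out, In

One predicate separates the groups cleanly: rating ≤ 2 AND price ≥ 6.
{status=refurbished, price=25, rating=2, stock=22, brand=Corv} — rating = 2, price = 25, hence In.
{status=new, price=14, rating=3, stock=2, brand=Axo} — rating = 3, price = 14, hence Out.
{status=refurbished, price=13, rating=4, stock=6, brand=Belo} — rating = 4, price = 13, hence Out.
{status=refurbished, price=21, rating=1, stock=19, brand=Corv} — rating = 1, price = 21, hence In.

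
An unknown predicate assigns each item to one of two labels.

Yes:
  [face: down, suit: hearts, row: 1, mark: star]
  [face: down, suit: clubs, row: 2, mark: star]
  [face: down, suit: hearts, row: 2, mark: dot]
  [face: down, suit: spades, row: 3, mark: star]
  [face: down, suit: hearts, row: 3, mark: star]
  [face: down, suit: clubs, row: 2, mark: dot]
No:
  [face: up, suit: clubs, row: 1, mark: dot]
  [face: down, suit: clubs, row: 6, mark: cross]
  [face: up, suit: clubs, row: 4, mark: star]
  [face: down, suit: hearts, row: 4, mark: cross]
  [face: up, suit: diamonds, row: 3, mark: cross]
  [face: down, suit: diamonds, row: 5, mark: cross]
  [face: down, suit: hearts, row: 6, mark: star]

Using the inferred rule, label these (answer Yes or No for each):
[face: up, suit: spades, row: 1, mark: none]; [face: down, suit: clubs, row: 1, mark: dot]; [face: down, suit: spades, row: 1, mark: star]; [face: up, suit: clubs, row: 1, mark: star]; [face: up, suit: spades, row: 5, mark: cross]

No, Yes, Yes, No, No

One predicate separates the groups cleanly: face is down AND row ≤ 3.
[face: up, suit: spades, row: 1, mark: none]: No (face is up, row = 1).
[face: down, suit: clubs, row: 1, mark: dot]: Yes (face is down, row = 1).
[face: down, suit: spades, row: 1, mark: star]: Yes (face is down, row = 1).
[face: up, suit: clubs, row: 1, mark: star]: No (face is up, row = 1).
[face: up, suit: spades, row: 5, mark: cross]: No (face is up, row = 5).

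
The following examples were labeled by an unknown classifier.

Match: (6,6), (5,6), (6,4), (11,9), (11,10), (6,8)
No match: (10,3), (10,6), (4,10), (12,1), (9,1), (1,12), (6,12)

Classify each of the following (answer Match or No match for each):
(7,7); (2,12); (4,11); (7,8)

'Match' ⟺ |first − second| ≤ 2.
(7,7) → |7−7| = 0 → Match. (2,12) → |2−12| = 10 → No match. (4,11) → |4−11| = 7 → No match. (7,8) → |7−8| = 1 → Match.

Match, No match, No match, Match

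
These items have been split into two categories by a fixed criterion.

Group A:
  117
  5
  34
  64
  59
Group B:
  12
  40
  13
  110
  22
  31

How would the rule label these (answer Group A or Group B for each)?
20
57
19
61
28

The common property of the 'Group A' items is: digit sum ≥ 5. No 'Group B' item has it.
20: digit sum 2+0 = 2, doesn't qualify → Group B. 57: digit sum 5+7 = 12, meets the rule → Group A. 19: digit sum 1+9 = 10, meets the rule → Group A. 61: digit sum 6+1 = 7, meets the rule → Group A. 28: digit sum 2+8 = 10, meets the rule → Group A.

Group B, Group A, Group A, Group A, Group A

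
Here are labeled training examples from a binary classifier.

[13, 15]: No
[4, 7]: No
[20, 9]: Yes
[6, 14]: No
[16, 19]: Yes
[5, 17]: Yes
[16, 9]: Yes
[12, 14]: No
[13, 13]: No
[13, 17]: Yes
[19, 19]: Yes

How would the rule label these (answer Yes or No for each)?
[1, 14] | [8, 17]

No, Yes

The rule appears to be: max ≥ 16.
[1, 14] — max 14, hence No.
[8, 17] — max 17, hence Yes.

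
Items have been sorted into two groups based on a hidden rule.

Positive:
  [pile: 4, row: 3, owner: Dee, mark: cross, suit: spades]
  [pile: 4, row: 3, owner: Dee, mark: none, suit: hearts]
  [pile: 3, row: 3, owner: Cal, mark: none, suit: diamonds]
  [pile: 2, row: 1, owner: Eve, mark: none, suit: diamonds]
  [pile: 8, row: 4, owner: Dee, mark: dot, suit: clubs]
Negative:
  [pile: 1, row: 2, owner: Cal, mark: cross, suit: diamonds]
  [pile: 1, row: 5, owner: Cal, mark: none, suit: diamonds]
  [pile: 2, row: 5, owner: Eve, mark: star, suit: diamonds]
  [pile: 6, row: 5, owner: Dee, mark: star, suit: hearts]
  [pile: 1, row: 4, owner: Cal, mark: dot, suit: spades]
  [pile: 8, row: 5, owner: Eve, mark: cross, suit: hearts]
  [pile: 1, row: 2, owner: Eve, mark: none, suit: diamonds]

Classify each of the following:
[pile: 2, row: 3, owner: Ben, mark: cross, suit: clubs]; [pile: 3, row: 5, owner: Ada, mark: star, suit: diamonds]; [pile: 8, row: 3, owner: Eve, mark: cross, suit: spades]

The classifier is using: row ≤ 4 AND pile ≥ 2.
[pile: 2, row: 3, owner: Ben, mark: cross, suit: clubs] → row = 3, pile = 2 → Positive. [pile: 3, row: 5, owner: Ada, mark: star, suit: diamonds] → row = 5, pile = 3 → Negative. [pile: 8, row: 3, owner: Eve, mark: cross, suit: spades] → row = 3, pile = 8 → Positive.

Positive, Negative, Positive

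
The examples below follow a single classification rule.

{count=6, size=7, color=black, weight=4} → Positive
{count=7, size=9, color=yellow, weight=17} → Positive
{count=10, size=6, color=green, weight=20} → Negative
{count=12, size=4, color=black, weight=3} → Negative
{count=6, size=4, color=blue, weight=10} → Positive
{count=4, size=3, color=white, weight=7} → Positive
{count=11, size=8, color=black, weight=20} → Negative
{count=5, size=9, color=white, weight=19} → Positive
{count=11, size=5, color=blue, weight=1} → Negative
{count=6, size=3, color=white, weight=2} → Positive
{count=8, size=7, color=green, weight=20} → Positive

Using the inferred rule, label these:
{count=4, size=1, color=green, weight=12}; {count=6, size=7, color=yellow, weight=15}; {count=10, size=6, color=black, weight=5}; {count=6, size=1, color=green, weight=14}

One predicate separates the groups cleanly: count ≤ 8.
{count=4, size=1, color=green, weight=12}: Positive (count = 4).
{count=6, size=7, color=yellow, weight=15}: Positive (count = 6).
{count=10, size=6, color=black, weight=5}: Negative (count = 10).
{count=6, size=1, color=green, weight=14}: Positive (count = 6).

Positive, Positive, Negative, Positive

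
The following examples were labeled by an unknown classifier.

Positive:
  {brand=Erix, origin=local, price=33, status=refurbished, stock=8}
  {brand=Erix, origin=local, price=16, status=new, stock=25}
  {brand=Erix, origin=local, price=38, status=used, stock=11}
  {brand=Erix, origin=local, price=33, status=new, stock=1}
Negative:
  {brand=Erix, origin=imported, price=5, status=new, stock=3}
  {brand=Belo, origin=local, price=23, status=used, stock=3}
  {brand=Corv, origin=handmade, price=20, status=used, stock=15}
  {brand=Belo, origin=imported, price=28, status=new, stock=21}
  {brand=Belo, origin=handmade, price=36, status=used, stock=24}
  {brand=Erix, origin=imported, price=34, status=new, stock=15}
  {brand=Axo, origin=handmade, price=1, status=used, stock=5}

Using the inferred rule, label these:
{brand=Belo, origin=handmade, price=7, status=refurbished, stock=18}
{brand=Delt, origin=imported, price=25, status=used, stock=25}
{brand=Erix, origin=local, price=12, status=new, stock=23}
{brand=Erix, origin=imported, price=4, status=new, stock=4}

The distinguishing property — brand is Erix AND origin is local — holds for all the 'Positive' cases and none of the 'Negative' cases.

Negative, Negative, Positive, Negative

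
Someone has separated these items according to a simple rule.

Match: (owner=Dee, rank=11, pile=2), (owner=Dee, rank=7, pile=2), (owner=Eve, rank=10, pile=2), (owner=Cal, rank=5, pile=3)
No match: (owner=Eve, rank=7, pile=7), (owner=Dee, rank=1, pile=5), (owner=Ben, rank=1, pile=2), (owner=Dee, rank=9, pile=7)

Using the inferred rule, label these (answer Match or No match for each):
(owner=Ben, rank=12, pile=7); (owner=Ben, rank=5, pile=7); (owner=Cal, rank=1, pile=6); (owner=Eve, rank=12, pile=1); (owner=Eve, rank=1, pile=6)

A rule that fits every label: rank ≥ 5 AND pile ≤ 3 — true of each 'Match' example, false of each 'No match' one.

No match, No match, No match, Match, No match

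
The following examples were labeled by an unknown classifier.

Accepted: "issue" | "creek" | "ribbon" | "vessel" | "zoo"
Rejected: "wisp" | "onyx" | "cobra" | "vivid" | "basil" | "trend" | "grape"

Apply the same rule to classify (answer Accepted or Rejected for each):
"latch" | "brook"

Rejected, Accepted

One predicate separates the groups cleanly: has a double letter.
Rejected: "latch", since no doubled letter. Accepted: "brook", since 'oo' doubled.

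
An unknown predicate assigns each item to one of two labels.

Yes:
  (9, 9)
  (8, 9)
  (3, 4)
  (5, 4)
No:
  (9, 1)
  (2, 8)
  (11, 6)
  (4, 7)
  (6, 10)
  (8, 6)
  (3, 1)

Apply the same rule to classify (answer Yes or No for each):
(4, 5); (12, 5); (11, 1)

Yes, No, No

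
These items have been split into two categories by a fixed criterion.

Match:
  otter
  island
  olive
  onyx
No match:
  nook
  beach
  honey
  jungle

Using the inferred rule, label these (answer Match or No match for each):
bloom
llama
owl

No match, No match, Match

'Match' ⟺ starts with a vowel.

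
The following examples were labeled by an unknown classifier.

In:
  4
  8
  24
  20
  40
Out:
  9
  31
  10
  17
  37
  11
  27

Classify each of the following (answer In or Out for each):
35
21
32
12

Out, Out, In, In

All 'In' examples share one property — multiple of 4 — and every 'Out' example lacks it.
35: 35 = 4·8 + 3, does not satisfy this → Out.
21: 21 = 4·5 + 1, does not satisfy this → Out.
32: 32 = 4·8, has this property → In.
12: 12 = 4·3, has this property → In.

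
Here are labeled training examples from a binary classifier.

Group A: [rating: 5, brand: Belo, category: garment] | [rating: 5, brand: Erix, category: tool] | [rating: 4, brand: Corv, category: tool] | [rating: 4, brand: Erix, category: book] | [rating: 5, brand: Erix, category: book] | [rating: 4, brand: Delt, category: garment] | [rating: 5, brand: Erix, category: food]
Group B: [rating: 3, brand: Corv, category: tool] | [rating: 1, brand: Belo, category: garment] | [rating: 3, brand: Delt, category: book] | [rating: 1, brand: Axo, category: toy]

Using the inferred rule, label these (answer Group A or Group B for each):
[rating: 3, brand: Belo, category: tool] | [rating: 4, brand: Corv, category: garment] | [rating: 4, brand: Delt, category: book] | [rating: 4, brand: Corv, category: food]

The pattern is that an item is 'Group A' exactly when: rating ≥ 4.
[rating: 3, brand: Belo, category: tool]: rating = 3 — doesn't qualify, so Group B. [rating: 4, brand: Corv, category: garment]: rating = 4 — fits, so Group A. [rating: 4, brand: Delt, category: book]: rating = 4 — fits, so Group A. [rating: 4, brand: Corv, category: food]: rating = 4 — fits, so Group A.

Group B, Group A, Group A, Group A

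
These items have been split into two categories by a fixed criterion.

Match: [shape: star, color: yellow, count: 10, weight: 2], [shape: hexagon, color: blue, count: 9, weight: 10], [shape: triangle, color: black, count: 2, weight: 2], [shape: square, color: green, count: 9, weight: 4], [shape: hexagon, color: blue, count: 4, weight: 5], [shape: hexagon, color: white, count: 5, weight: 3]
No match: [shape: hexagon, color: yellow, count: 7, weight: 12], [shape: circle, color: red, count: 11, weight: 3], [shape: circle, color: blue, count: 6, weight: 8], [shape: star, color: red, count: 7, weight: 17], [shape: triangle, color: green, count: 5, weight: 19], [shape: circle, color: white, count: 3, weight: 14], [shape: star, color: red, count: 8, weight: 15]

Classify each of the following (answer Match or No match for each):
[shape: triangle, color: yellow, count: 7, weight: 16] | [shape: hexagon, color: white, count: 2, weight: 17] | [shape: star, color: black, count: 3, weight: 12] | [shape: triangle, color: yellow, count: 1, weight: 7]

The simplest hypothesis consistent with all the labels is: shape is not circle AND weight ≤ 10.
[shape: triangle, color: yellow, count: 7, weight: 16] → shape is triangle, weight = 16 → No match.
[shape: hexagon, color: white, count: 2, weight: 17] → shape is hexagon, weight = 17 → No match.
[shape: star, color: black, count: 3, weight: 12] → shape is star, weight = 12 → No match.
[shape: triangle, color: yellow, count: 1, weight: 7] → shape is triangle, weight = 7 → Match.

No match, No match, No match, Match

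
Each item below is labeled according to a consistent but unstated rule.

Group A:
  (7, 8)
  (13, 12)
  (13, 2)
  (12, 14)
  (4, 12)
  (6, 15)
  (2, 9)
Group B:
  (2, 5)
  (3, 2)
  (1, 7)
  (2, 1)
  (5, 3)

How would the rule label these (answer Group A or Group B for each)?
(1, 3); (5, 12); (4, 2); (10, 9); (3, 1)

Group B, Group A, Group B, Group A, Group B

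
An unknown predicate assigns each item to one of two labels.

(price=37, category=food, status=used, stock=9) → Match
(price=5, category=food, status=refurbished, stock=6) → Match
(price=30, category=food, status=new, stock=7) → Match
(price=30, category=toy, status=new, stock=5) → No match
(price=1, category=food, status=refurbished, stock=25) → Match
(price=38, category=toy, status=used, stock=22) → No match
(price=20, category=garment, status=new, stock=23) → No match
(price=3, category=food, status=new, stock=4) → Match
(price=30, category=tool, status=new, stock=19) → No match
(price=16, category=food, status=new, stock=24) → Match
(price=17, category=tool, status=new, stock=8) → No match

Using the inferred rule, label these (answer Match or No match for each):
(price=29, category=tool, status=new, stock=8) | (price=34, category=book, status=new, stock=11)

No match, No match

The common property of the 'Match' items is: category is food. No 'No match' item has it.
(price=29, category=tool, status=new, stock=8): category is tool — does not fit, so No match.
(price=34, category=book, status=new, stock=11): category is book — does not fit, so No match.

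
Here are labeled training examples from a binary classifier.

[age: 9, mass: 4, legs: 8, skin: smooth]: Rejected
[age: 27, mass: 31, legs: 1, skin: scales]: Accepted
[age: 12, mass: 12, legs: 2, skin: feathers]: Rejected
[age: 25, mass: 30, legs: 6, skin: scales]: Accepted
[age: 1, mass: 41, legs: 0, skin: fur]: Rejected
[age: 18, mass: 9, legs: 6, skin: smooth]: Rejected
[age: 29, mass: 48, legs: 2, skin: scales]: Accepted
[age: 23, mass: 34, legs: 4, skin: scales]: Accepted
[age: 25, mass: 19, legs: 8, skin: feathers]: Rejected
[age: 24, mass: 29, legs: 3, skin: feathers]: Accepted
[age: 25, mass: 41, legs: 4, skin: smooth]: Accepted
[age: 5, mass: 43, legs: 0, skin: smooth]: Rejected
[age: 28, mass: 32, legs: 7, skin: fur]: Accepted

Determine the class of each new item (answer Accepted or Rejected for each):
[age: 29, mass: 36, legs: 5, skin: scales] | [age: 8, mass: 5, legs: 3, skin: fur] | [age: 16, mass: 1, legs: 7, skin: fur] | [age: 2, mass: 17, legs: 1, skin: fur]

The pattern is that an item is 'Accepted' exactly when: legs ≤ 7 AND age ≥ 23.
[age: 29, mass: 36, legs: 5, skin: scales] → legs = 5, age = 29 → Accepted.
[age: 8, mass: 5, legs: 3, skin: fur] → legs = 3, age = 8 → Rejected.
[age: 16, mass: 1, legs: 7, skin: fur] → legs = 7, age = 16 → Rejected.
[age: 2, mass: 17, legs: 1, skin: fur] → legs = 1, age = 2 → Rejected.

Accepted, Rejected, Rejected, Rejected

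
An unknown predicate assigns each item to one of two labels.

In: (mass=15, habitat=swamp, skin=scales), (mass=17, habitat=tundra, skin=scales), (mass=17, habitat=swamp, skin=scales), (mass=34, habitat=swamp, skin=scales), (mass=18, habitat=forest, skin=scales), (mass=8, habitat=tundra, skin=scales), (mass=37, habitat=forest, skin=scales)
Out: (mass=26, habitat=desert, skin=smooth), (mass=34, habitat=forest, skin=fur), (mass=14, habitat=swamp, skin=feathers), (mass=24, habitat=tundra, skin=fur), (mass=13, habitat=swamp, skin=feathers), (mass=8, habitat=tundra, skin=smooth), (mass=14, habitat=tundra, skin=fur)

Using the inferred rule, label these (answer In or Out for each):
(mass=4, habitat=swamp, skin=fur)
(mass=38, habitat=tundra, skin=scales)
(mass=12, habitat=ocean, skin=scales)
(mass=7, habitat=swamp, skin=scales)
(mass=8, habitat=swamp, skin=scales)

Out, In, In, In, In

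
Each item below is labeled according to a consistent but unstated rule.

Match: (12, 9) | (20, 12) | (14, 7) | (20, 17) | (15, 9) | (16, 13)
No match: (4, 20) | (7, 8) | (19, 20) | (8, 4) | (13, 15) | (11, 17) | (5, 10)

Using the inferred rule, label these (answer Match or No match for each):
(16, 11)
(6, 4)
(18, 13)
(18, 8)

Rule: first > second AND sum ≥ 15. This holds for each 'Match' example and fails for each 'No match' one.
(16, 11): Match (16 > 11, 16+11 = 27).
(6, 4): No match (6 > 4, 6+4 = 10).
(18, 13): Match (18 > 13, 18+13 = 31).
(18, 8): Match (18 > 8, 18+8 = 26).

Match, No match, Match, Match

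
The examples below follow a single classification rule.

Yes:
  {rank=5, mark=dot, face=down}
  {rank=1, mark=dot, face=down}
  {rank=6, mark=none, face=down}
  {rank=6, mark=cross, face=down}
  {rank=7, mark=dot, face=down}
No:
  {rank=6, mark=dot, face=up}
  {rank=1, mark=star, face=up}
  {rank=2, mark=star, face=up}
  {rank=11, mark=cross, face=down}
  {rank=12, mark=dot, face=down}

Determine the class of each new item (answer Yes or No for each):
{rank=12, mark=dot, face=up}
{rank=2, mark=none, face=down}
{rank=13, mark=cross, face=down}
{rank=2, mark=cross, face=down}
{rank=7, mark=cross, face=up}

Every 'Yes' example satisfies: face is down AND rank ≤ 7. None of the 'No' examples do.

No, Yes, No, Yes, No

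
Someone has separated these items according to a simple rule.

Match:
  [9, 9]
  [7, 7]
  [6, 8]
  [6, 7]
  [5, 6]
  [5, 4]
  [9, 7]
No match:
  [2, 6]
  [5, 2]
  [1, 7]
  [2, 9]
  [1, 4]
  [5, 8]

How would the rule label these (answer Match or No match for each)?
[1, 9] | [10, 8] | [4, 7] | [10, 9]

No match, Match, No match, Match

All 'Match' examples share one property — |first − second| ≤ 2 — and every 'No match' example lacks it.
[1, 9]: |1−9| = 8, does not satisfy this → No match. [10, 8]: |10−8| = 2, satisfies this → Match. [4, 7]: |4−7| = 3, does not satisfy this → No match. [10, 9]: |10−9| = 1, satisfies this → Match.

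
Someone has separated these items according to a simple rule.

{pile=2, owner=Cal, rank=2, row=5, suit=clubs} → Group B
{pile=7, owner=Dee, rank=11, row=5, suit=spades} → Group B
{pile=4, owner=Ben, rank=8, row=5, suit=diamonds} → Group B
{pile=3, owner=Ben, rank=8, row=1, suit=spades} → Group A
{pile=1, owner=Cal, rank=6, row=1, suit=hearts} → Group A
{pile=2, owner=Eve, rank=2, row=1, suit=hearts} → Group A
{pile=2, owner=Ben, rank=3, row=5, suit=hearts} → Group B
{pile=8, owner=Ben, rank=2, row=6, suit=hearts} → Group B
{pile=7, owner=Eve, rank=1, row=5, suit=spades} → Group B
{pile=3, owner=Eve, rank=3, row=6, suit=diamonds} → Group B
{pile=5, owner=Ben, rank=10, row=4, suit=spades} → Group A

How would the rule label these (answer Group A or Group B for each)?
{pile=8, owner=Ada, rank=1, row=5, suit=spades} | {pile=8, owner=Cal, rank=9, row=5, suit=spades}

Every 'Group A' example satisfies: row ≤ 4. None of the 'Group B' examples do.
{pile=8, owner=Ada, rank=1, row=5, suit=spades} → row = 5 → Group B. {pile=8, owner=Cal, rank=9, row=5, suit=spades} → row = 5 → Group B.

Group B, Group B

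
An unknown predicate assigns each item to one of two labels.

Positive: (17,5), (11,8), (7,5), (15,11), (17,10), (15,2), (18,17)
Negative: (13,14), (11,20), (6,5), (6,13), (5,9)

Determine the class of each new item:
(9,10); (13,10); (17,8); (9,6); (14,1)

The common property of the 'Positive' items is: first > second AND sum ≥ 12. No 'Negative' item has it.
(9,10) — 9 < 10, 9+10 = 19, hence Negative.
(13,10) — 13 > 10, 13+10 = 23, hence Positive.
(17,8) — 17 > 8, 17+8 = 25, hence Positive.
(9,6) — 9 > 6, 9+6 = 15, hence Positive.
(14,1) — 14 > 1, 14+1 = 15, hence Positive.

Negative, Positive, Positive, Positive, Positive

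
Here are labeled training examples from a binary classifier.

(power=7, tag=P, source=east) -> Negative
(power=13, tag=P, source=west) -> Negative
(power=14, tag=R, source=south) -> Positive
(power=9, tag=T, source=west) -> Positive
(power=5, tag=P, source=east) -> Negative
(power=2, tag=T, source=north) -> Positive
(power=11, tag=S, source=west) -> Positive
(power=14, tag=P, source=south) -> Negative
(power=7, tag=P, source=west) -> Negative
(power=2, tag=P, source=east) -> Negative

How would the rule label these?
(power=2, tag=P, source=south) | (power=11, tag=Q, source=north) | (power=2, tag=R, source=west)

Negative, Positive, Positive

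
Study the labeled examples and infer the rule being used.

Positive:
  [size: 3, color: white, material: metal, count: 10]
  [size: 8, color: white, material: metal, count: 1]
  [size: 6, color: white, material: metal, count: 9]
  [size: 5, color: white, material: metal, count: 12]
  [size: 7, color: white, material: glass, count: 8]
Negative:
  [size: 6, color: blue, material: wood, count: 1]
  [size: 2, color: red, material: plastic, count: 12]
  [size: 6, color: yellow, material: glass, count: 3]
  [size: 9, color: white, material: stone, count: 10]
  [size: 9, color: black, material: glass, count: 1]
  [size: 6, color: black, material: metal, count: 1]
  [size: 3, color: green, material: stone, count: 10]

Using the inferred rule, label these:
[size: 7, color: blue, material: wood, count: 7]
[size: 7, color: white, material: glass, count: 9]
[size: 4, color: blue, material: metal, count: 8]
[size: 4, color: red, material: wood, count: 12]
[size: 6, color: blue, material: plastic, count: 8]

Rule: color is white AND size ≤ 8. This holds for each 'Positive' example and fails for each 'Negative' one.
[size: 7, color: blue, material: wood, count: 7]: color is blue, size = 7, does not pass → Negative.
[size: 7, color: white, material: glass, count: 9]: color is white, size = 7, meets the rule → Positive.
[size: 4, color: blue, material: metal, count: 8]: color is blue, size = 4, does not pass → Negative.
[size: 4, color: red, material: wood, count: 12]: color is red, size = 4, does not pass → Negative.
[size: 6, color: blue, material: plastic, count: 8]: color is blue, size = 6, does not pass → Negative.

Negative, Positive, Negative, Negative, Negative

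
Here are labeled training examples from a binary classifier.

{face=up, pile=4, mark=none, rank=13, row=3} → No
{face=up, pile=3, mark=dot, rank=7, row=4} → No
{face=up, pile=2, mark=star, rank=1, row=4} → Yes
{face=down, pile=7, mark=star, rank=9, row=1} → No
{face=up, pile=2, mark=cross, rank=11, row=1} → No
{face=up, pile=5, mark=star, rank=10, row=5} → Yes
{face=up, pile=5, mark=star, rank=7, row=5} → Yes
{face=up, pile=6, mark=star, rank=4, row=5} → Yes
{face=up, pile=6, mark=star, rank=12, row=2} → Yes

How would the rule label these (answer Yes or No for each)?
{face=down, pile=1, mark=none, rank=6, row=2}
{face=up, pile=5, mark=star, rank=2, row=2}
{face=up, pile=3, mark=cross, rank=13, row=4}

No, Yes, No

The distinguishing property — mark is star AND face is up — holds for all the 'Yes' cases and none of the 'No' cases.
{face=down, pile=1, mark=none, rank=6, row=2}: mark is none, face is down — fails the rule, so No.
{face=up, pile=5, mark=star, rank=2, row=2}: mark is star, face is up — has this property, so Yes.
{face=up, pile=3, mark=cross, rank=13, row=4}: mark is cross, face is up — fails the rule, so No.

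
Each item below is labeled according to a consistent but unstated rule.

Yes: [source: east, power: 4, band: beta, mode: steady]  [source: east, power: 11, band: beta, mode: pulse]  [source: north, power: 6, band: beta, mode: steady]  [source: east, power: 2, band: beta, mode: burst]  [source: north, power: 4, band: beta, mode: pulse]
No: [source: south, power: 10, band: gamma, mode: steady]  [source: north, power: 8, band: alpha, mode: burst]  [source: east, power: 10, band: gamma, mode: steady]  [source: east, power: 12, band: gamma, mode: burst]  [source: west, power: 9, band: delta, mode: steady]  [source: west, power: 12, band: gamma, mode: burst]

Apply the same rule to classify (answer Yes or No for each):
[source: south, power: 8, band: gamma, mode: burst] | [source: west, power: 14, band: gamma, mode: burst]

No, No

The distinguishing property — band is beta — holds for all the 'Yes' cases and none of the 'No' cases.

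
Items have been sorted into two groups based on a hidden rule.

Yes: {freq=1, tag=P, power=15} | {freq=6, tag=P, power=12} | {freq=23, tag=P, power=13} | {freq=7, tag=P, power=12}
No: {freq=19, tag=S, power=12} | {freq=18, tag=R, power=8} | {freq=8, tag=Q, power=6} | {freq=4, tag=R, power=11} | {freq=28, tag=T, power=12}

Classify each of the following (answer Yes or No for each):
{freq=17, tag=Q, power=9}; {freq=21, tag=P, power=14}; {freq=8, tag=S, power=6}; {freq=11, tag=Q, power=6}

'Yes' ⟺ tag is P.
{freq=17, tag=Q, power=9} — tag is Q, hence No. {freq=21, tag=P, power=14} — tag is P, hence Yes. {freq=8, tag=S, power=6} — tag is S, hence No. {freq=11, tag=Q, power=6} — tag is Q, hence No.

No, Yes, No, No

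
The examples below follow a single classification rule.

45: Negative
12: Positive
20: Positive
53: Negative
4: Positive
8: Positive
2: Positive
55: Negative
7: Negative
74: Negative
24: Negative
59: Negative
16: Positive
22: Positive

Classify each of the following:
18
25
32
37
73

Positive, Negative, Negative, Negative, Negative

All 'Positive' examples share one property — even AND at most 22 — and every 'Negative' example lacks it.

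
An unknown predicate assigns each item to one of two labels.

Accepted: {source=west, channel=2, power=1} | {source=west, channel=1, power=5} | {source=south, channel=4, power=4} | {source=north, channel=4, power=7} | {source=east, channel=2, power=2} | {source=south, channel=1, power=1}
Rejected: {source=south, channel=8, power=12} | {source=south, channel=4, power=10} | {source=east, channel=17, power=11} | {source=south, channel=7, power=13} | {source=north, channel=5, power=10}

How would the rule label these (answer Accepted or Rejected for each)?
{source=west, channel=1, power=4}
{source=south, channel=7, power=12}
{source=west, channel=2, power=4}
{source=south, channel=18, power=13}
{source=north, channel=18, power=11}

The pattern is that an item is 'Accepted' exactly when: power ≤ 7.
{source=west, channel=1, power=4}: power = 4 — qualifies, so Accepted.
{source=south, channel=7, power=12}: power = 12 — doesn't qualify, so Rejected.
{source=west, channel=2, power=4}: power = 4 — qualifies, so Accepted.
{source=south, channel=18, power=13}: power = 13 — doesn't qualify, so Rejected.
{source=north, channel=18, power=11}: power = 11 — doesn't qualify, so Rejected.

Accepted, Rejected, Accepted, Rejected, Rejected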